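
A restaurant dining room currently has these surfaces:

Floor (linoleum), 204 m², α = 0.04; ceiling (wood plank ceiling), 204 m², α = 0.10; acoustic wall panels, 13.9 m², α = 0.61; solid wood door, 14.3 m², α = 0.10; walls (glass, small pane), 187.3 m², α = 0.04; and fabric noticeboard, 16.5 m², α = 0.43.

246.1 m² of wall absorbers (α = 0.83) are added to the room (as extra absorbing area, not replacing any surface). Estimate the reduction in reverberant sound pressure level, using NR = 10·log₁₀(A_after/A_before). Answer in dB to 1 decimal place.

6.9 dB

Total absorption A_before = 204*0.04 + 204*0.10 + 13.9*0.61 + 14.3*0.10 + 187.3*0.04 + 16.5*0.43
  = 8.160 + 20.400 + 8.479 + 1.430 + 7.492 + 7.095 = 53.056 m² sabins.
Treatment contributes 246.1·0.83 = 204.263 sabins.
New total A_after = 257.319 sabins.
NR = 10·log₁₀(257.319/53.056) = 6.9 dB.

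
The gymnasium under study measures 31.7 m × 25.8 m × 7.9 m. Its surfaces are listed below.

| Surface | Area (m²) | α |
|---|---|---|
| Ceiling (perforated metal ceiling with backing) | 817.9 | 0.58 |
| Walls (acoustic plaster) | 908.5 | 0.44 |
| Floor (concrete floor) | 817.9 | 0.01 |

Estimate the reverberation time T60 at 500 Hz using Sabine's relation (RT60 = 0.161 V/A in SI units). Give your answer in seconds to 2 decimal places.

Total absorption A = 817.9×0.58 + 908.5×0.44 + 817.9×0.01
  = 474.382 + 399.740 + 8.179 = 882.301 m² sabins.
V = 31.7·25.8·7.9 = 6461.094 m³.
T = 0.161 V/A = 0.161·6461.094/882.301 = 1.18 s.

1.18 s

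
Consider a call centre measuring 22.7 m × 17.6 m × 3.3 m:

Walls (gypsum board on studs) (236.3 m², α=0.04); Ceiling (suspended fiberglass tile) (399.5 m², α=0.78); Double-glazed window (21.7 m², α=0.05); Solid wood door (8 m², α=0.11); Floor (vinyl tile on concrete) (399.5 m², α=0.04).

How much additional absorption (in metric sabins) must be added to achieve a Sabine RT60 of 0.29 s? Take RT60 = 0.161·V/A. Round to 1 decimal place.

392.9 sabins

Summing Sᵢαᵢ: 9.452 + 311.610 + 1.085 + 0.880 + 15.980 → A₁ = 339.007 sabins.
Target A₂ = 0.161·1318.416/0.29 = 731.948 sabins (V = 1318.416 m³).
Shortfall: 731.948 − 339.007 = 392.9 sabins.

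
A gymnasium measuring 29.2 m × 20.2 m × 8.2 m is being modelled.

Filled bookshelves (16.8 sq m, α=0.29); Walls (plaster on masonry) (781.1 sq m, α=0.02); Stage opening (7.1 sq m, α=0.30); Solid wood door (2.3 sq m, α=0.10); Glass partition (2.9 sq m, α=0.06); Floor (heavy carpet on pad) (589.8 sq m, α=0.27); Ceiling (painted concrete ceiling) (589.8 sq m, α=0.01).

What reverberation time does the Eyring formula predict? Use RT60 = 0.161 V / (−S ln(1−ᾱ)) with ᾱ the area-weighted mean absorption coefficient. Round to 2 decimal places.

Total surface area S = 16.8 + 781.1 + 7.1 + 2.3 + 2.9 + 589.8 + 589.8 = 1989.8 sq m.
Σ(Sᵢαᵢ) = 16.8×0.29 + 781.1×0.02 + 7.1×0.30 + 2.3×0.10 + 2.9×0.06 + 589.8×0.27 + 589.8×0.01 = 188.172.
Mean coefficient ᾱ = A/S = 0.0946.
−S·ln(1−ᾱ) = −1989.8 × ln(1 − 0.0946) = 197.743.
V = 29.2 × 20.2 × 8.2 = 4836.688 m³.
RT60 = 0.161 × 4836.688 / 197.743 = 3.94 s.

3.94 s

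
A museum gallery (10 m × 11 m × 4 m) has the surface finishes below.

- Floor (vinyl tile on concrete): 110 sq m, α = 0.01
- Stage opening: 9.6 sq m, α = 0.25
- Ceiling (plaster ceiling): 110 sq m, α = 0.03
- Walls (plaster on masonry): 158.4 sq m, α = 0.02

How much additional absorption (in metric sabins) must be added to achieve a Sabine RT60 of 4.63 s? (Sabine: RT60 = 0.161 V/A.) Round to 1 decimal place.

A₁ = Σ Sᵢαᵢ = 110·0.01 + 9.6·0.25 + 110·0.03 + 158.4·0.02 = 9.968 sabins.
Target A₂ = 0.161·440/4.63 = 15.300 sabins (V = 440 m³).
ΔA = A₂ − A₁ = 15.300 − 9.968 = 5.3 sabins.

5.3 sabins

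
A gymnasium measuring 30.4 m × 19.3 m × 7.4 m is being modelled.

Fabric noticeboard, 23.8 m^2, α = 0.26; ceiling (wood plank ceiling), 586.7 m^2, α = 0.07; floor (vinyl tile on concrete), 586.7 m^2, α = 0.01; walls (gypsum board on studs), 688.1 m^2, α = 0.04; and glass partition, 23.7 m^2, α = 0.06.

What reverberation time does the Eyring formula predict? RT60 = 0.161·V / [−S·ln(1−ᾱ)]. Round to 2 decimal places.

Total surface area S = 23.8 + 586.7 + 586.7 + 688.1 + 23.7 = 1909.0 m^2.
Σ(Sᵢαᵢ) = 23.8×0.26 + 586.7×0.07 + 586.7×0.01 + 688.1×0.04 + 23.7×0.06 = 82.070.
ᾱ = 82.070 / 1909.0 = 0.0430.
−S·ln(1−ᾱ) = −1909.0 × ln(1 − 0.0430) = 83.904.
V = 30.4 × 19.3 × 7.4 = 4341.728 m³.
T = 0.161·V/[−S·ln(1−ᾱ)] = 0.161·4341.728/83.904 = 8.33 s.

8.33 s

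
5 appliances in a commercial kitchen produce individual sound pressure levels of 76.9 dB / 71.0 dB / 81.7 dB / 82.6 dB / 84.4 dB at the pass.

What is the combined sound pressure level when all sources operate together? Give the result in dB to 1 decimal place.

Converting to relative power and adding: 10^(76.9/10) + 10^(71.0/10) + 10^(81.7/10) + 10^(82.6/10) + 10^(84.4/10) = 6.669e+08.
L_total = 10·log₁₀(6.669e+08) = 88.2 dB.

88.2 dB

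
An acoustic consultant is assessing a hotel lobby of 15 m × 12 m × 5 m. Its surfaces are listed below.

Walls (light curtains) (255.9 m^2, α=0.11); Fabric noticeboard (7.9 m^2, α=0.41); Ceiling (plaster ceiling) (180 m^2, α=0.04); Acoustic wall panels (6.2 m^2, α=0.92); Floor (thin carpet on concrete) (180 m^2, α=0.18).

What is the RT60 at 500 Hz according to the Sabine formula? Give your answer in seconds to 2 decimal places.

1.89 s

Summing Sᵢαᵢ: 28.149 + 3.239 + 7.200 + 5.704 + 32.400 → A = 76.692 sabins.
V = 15·12·5 = 900 m³.
T = 0.161 V/A = 0.161·900/76.692 = 1.89 s.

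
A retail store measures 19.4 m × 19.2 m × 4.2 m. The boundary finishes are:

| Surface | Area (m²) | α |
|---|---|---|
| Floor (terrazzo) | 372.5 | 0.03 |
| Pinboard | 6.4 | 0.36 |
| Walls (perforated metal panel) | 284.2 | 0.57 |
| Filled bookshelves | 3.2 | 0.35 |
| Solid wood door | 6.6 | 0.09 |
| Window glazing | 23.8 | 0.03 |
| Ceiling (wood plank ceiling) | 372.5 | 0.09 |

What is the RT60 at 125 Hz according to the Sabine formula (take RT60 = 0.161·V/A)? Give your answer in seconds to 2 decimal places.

A = Σ Sᵢαᵢ = 372.5·0.03 + 6.4·0.36 + 284.2·0.57 + 3.2·0.35 + 6.6·0.09 + 23.8·0.03 + 372.5·0.09 = 211.426 sabins.
Volume V = 19.4 × 19.2 × 4.2 = 1564.416 m³.
Sabine: RT60 = 0.161 × 1564.416 / 211.426 = 1.19 s.

1.19 sec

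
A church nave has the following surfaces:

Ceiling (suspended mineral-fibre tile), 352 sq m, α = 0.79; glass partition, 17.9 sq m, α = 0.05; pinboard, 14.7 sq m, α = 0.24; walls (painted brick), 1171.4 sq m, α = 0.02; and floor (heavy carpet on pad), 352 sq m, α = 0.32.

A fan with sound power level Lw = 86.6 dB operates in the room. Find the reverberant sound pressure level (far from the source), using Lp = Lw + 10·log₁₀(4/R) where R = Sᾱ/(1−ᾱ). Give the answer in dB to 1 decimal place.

65.3 dB

A = 418.571 sabins; S = 1908.0 sq m.
ᾱ = 418.571/1908.0 = 0.2194; R = Sᾱ/(1−ᾱ) = 418.571/(1−0.2194) = 536.217 sq m.
Lp = Lw + 10 log₁₀(4/R) = 86.6 -21.27 = 65.3 dB.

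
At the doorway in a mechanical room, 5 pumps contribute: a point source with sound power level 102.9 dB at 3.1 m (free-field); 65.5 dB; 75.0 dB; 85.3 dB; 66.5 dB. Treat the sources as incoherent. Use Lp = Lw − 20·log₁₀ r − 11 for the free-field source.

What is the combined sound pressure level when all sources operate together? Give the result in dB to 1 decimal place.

Source at 3.1 m: Lp = 102.9 − 20·log₁₀(3.1) − 11 = 82.1 dB.
Converting to relative power and adding: 10^(82.1/10) + 10^(65.5/10) + 10^(75.0/10) + 10^(85.3/10) + 10^(66.5/10) = 5.407e+08.
L_total = 10·log₁₀(5.407e+08) = 87.3 dB.

87.3 dB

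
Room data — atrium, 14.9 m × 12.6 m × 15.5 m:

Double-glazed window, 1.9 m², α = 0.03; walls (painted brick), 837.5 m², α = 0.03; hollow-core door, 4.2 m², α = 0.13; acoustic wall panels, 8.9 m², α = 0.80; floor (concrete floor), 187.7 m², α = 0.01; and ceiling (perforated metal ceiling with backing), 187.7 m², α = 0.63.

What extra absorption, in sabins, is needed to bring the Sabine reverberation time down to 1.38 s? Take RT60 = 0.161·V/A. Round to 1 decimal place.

Equivalent absorption area: A₁ = 1.9×0.03 + 837.5×0.03 + 4.2×0.13 + 8.9×0.80 + 187.7×0.01 + 187.7×0.63 = 152.976 m².
V = 2909.97 m³. Required absorption A₂ = 0.161 × 2909.97 / 1.38 = 339.497 sabins.
Additional absorption ΔA = 339.497 − 152.976 = 186.5 sabins.

186.5 sabins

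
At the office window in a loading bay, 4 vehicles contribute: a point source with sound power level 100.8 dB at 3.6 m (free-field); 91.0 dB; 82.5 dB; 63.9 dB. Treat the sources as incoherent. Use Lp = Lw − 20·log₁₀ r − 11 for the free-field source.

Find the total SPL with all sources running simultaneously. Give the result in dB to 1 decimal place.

Source at 3.6 m: Lp = 100.8 − 20·log₁₀(3.6) − 11 = 78.7 dB.
Converting to relative power and adding: 10^(78.7/10) + 10^(91.0/10) + 10^(82.5/10) + 10^(63.9/10) = 1.513e+09.
L_total = 10·log₁₀(1.513e+09) = 91.8 dB.

91.8 dB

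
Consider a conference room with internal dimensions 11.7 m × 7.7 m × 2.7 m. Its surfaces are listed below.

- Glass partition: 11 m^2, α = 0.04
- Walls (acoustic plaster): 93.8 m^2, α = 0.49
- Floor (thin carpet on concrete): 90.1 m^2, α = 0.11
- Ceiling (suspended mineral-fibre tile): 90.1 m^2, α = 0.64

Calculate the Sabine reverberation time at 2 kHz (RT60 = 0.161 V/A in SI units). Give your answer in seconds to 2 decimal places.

Total absorption A = 11×0.04 + 93.8×0.49 + 90.1×0.11 + 90.1×0.64
  = 0.440 + 45.962 + 9.911 + 57.664 = 113.977 m^2 sabins.
Room volume: 243.243 m³.
Sabine: RT60 = 0.161 × 243.243 / 113.977 = 0.34 s.

0.34 sec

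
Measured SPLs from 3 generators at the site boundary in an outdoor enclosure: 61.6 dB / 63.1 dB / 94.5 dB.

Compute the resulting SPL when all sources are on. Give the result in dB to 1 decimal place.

94.5 dB

Converting to relative power and adding: 10^(61.6/10) + 10^(63.1/10) + 10^(94.5/10) = 2.822e+09.
L_total = 10·log₁₀(2.822e+09) = 94.5 dB.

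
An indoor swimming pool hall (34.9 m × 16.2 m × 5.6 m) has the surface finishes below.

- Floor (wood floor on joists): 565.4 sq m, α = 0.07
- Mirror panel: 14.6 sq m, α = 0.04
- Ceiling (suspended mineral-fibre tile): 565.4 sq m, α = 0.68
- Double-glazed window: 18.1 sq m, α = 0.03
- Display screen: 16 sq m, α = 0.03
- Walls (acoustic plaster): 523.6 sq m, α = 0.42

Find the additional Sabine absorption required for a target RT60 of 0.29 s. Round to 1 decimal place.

1112.2 sabins

Summing Sᵢαᵢ: 39.578 + 0.584 + 384.472 + 0.543 + 0.480 + 219.912 → A₁ = 645.569 sabins.
For T = 0.29 s, need A₂ = 0.161·V/T = 0.161·3166.128/0.29 = 1757.747 sabins.
ΔA = A₂ − A₁ = 1757.747 − 645.569 = 1112.2 sabins.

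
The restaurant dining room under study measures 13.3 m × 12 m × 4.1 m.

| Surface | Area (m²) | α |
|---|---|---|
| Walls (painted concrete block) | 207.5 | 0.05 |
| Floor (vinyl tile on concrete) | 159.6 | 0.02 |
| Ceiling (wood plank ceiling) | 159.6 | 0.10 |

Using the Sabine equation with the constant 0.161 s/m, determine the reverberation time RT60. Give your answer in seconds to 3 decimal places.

3.568 s

A = Σ Sᵢαᵢ = 207.5*0.05 + 159.6*0.02 + 159.6*0.10 = 29.527 sabins.
V = 13.3·12·4.1 = 654.36 m³.
RT60 = 0.161 · V / A = 0.161 × 654.36 / 29.527 = 3.568 s.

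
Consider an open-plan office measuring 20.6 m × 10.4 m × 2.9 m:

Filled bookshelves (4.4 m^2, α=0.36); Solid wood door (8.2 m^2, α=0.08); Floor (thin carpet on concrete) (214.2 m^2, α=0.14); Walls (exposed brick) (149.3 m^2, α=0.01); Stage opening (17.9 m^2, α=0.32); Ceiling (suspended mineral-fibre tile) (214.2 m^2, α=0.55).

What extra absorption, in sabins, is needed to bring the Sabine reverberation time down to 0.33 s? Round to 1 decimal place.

A₁ = Σ Sᵢαᵢ = 4.4×0.36 + 8.2×0.08 + 214.2×0.14 + 149.3×0.01 + 17.9×0.32 + 214.2×0.55 = 157.259 sabins.
V = 621.296 m³. Required absorption A₂ = 0.161 × 621.296 / 0.33 = 303.117 sabins.
Shortfall: 303.117 − 157.259 = 145.9 sabins.

145.9 sabins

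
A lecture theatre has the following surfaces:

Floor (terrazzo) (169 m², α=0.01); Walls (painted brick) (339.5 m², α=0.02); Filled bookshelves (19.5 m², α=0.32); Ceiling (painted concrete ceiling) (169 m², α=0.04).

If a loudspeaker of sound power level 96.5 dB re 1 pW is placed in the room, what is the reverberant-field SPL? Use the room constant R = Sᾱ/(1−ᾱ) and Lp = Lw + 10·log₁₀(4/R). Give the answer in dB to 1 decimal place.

89.1 dB

A = 21.480 sabins; S = 697.0 m².
ᾱ = 0.0308, so room constant R = A/(1−ᾱ) = 22.163 m².
Lp = 96.5 + 10·log₁₀(4/22.163) = 96.5 + (-7.44) = 89.1 dB.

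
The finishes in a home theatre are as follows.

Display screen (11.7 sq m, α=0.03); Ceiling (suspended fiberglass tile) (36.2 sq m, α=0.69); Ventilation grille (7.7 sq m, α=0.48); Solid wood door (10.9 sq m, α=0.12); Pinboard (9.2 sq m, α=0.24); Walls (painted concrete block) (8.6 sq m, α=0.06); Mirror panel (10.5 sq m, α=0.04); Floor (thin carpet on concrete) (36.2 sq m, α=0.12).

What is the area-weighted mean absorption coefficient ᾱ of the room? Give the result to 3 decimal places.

0.289

S = Σ Sᵢ = 11.7 + 36.2 + 7.7 + 10.9 + 9.2 + 8.6 + 10.5 + 36.2 = 131.0 sq m.
Σ(Sᵢαᵢ) = 11.7×0.03 + 36.2×0.69 + 7.7×0.48 + 10.9×0.12 + 9.2×0.24 + 8.6×0.06 + 10.5×0.04 + 36.2×0.12 = 37.821.
ᾱ = 37.821 / 131.0 = 0.289.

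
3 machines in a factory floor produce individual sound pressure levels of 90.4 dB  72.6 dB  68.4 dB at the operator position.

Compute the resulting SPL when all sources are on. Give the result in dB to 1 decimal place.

Σ 10^(Lᵢ/10) = 1.122e+09.
Combined level = 10 log₁₀(1.122e+09) = 90.5 dB.

90.5 dB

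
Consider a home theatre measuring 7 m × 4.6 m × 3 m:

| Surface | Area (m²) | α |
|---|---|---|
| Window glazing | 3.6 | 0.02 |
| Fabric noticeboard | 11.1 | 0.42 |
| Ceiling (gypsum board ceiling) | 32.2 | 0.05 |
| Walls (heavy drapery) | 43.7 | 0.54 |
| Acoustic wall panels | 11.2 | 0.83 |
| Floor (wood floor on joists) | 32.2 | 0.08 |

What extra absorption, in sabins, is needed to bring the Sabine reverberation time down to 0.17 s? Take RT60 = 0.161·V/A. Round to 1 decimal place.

49.7 sabins

Total absorption A₁ = 3.6×0.02 + 11.1×0.42 + 32.2×0.05 + 43.7×0.54 + 11.2×0.83 + 32.2×0.08
  = 0.072 + 4.662 + 1.610 + 23.598 + 9.296 + 2.576 = 41.814 m² sabins.
V = 96.6 m³. Required absorption A₂ = 0.161 × 96.6 / 0.17 = 91.486 sabins.
Shortfall: 91.486 − 41.814 = 49.7 sabins.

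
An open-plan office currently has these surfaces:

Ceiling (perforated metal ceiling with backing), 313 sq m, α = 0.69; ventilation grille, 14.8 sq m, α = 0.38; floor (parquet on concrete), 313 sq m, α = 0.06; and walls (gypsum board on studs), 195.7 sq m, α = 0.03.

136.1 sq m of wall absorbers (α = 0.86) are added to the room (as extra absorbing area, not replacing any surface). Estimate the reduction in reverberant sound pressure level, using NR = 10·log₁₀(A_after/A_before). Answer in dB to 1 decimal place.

Equivalent absorption area: A_before = 313×0.69 + 14.8×0.38 + 313×0.06 + 195.7×0.03 = 246.245 sq m.
Added absorption = 136.1 × 0.86 = 117.046 sabins.
A_after = 246.245 + 117.046 = 363.291 sabins.
NR = 10·log₁₀(363.291/246.245) = 1.7 dB.

1.7 dB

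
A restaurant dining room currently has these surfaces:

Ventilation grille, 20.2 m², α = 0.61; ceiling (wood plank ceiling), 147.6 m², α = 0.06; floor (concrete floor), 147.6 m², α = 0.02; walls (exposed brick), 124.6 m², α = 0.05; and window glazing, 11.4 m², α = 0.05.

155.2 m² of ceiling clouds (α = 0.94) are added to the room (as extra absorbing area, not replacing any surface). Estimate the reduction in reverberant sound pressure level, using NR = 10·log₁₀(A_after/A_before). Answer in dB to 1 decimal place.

7.6 dB

Summing Sᵢαᵢ: 12.322 + 8.856 + 2.952 + 6.230 + 0.570 → A_before = 30.930 sabins.
Added absorption = 155.2 × 0.94 = 145.888 sabins.
A_after = 30.930 + 145.888 = 176.818 sabins.
Reduction = 10 log₁₀(A_after/A_before) = 10 log₁₀(5.7167) = 7.6 dB.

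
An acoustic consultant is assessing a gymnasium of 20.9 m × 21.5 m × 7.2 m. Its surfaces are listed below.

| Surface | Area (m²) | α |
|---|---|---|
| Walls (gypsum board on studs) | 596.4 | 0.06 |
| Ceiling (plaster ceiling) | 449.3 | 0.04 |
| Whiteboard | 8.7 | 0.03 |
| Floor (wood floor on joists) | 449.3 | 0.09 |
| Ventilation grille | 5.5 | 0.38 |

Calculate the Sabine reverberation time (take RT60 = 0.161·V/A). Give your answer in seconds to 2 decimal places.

A = Σ Sᵢαᵢ = 596.4·0.06 + 449.3·0.04 + 8.7·0.03 + 449.3·0.09 + 5.5·0.38 = 96.544 sabins.
Room volume: 3235.32 m³.
RT60 = 0.161 · V / A = 0.161 × 3235.32 / 96.544 = 5.40 s.

5.40 s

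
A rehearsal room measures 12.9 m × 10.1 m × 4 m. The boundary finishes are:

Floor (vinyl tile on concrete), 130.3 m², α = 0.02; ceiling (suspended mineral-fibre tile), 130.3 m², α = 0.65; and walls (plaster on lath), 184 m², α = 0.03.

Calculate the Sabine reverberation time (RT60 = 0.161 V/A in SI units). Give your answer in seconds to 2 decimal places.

Total absorption A = 130.3×0.02 + 130.3×0.65 + 184×0.03
  = 2.606 + 84.695 + 5.520 = 92.821 m² sabins.
V = 12.9·10.1·4 = 521.16 m³.
Sabine: RT60 = 0.161 × 521.16 / 92.821 = 0.90 s.

0.90 s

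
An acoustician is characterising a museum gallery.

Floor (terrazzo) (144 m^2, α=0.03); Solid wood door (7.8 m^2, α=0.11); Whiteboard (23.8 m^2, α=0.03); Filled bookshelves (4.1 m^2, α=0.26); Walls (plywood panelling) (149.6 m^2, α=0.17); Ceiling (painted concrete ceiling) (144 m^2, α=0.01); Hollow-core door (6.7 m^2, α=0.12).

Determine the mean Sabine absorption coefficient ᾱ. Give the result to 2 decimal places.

Total surface area S = 480.0 m^2.
Weighted sum Σ Sα = 34.634.
ᾱ = 34.634 / 480.0 = 0.07.

0.07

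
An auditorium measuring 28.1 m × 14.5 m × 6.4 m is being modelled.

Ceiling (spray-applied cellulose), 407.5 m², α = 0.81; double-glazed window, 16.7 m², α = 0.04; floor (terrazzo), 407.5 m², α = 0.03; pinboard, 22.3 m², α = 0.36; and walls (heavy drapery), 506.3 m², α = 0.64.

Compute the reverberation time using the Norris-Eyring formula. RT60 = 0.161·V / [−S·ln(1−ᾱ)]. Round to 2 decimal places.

0.45 s

Total surface area S = 407.5 + 16.7 + 407.5 + 22.3 + 506.3 = 1360.3 m².
Absorption A = 407.5·0.81 + 16.7·0.04 + 407.5·0.03 + 22.3·0.36 + 506.3·0.64 = 675.028 sabins.
Mean coefficient ᾱ = A/S = 0.4962.
−S·ln(1−ᾱ) = −1360.3 × ln(1 − 0.4962) = 932.589.
V = 28.1 × 14.5 × 6.4 = 2607.68 m³.
T = 0.161·V/[−S·ln(1−ᾱ)] = 0.161·2607.68/932.589 = 0.45 s.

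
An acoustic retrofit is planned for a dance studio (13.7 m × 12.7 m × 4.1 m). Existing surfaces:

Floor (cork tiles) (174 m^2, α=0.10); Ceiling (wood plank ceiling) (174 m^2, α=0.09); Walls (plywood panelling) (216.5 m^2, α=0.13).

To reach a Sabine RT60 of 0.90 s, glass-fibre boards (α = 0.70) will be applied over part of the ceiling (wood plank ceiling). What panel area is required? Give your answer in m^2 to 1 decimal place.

108.9

Summing Sᵢαᵢ: 17.400 + 15.660 + 28.145 → A₁ = 61.205 sabins.
V = 713.359 m³. Target absorption A₂ = 0.161 × 713.359 / 0.90 = 127.612 sabins.
ΔA needed = 127.612 − 61.205 = 66.407 sabins.
Each m^2 of panel replacing the ceiling (wood plank ceiling) adds (0.70 − 0.09) = 0.61 sabins.
Panel area = 66.407 / 0.61 = 108.9 m^2.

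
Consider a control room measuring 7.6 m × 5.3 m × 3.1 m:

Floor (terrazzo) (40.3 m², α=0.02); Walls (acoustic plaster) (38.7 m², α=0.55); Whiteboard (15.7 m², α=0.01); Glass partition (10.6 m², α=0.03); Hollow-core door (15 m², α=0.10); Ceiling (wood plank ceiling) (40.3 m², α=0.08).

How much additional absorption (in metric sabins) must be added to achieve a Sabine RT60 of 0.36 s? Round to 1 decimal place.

28.6 sabins

A₁ = Σ Sᵢαᵢ = 40.3·0.02 + 38.7·0.55 + 15.7·0.01 + 10.6·0.03 + 15·0.10 + 40.3·0.08 = 27.290 sabins.
Target A₂ = 0.161·124.868/0.36 = 55.844 sabins (V = 124.868 m³).
Additional absorption ΔA = 55.844 − 27.290 = 28.6 sabins.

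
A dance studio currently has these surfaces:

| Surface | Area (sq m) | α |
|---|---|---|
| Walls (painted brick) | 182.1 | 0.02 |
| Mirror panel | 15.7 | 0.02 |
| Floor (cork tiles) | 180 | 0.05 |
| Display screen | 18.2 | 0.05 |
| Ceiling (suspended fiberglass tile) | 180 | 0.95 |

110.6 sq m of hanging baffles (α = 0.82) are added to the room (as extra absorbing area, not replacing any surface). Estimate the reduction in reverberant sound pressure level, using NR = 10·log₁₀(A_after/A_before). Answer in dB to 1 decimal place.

1.7 dB

A_before = Σ Sᵢαᵢ = 182.1×0.02 + 15.7×0.02 + 180×0.05 + 18.2×0.05 + 180×0.95 = 184.866 sabins.
Added absorption = 110.6 × 0.82 = 90.692 sabins.
New total A_after = 275.558 sabins.
Reduction = 10 log₁₀(A_after/A_before) = 10 log₁₀(1.4906) = 1.7 dB.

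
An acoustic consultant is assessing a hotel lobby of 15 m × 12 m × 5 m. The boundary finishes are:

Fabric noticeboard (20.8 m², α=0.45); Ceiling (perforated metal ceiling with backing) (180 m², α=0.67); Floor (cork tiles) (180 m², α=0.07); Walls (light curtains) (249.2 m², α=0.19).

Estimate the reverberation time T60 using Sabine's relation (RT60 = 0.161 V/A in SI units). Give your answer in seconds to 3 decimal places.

0.763 s

A = Σ Sᵢαᵢ = 20.8·0.45 + 180·0.67 + 180·0.07 + 249.2·0.19 = 189.908 sabins.
V = 15·12·5 = 900 m³.
RT60 = 0.161 · V / A = 0.161 × 900 / 189.908 = 0.763 s.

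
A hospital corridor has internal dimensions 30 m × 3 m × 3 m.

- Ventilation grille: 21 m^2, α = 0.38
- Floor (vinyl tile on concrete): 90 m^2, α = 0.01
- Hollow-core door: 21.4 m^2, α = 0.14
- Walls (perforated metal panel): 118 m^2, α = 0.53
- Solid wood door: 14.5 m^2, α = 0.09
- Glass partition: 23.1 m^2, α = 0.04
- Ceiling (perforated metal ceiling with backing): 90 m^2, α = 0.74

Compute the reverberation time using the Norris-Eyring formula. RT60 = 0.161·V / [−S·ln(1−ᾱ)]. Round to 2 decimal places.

Total surface area S = 21 + 90 + 21.4 + 118 + 14.5 + 23.1 + 90 = 378.0 m^2.
Σ(Sᵢαᵢ) = 21·0.38 + 90·0.01 + 21.4·0.14 + 118·0.53 + 14.5·0.09 + 23.1·0.04 + 90·0.74 = 143.245.
Mean coefficient ᾱ = A/S = 0.3790.
−S·ln(1−ᾱ) = −378.0 × ln(1 − 0.3790) = 180.088.
V = 30 × 3 × 3 = 270 m³.
RT60 = 0.161 × 270 / 180.088 = 0.24 s.

0.24 sec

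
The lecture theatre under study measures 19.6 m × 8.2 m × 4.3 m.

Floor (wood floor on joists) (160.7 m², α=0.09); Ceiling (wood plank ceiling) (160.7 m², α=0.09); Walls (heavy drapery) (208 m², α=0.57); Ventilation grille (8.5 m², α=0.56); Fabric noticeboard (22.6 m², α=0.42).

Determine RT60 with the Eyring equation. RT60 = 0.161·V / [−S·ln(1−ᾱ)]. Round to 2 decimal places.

S = Σ Sᵢ = 560.5 m².
Absorption A = 160.7×0.09 + 160.7×0.09 + 208×0.57 + 8.5×0.56 + 22.6×0.42 = 161.738 sabins.
ᾱ = 161.738 / 560.5 = 0.2886.
Eyring denominator: −S ln(1−ᾱ) = 190.862.
V = 19.6 × 8.2 × 4.3 = 691.096 m³.
T = 0.161·V/[−S·ln(1−ᾱ)] = 0.161·691.096/190.862 = 0.58 s.

0.58 s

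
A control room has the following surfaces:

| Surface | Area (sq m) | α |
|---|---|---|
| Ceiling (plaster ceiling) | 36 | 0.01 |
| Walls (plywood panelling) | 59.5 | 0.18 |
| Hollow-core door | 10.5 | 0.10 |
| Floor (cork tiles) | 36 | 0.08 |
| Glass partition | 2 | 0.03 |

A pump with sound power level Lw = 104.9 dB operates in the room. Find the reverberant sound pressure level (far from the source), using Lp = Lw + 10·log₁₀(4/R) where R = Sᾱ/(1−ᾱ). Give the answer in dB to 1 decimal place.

98.7 dB

A = 15.060 sabins; S = 144.0 sq m.
ᾱ = 15.060/144.0 = 0.1046; R = Sᾱ/(1−ᾱ) = 15.060/(1−0.1046) = 16.819 sq m.
Lp = Lw + 10 log₁₀(4/R) = 104.9 -6.24 = 98.7 dB.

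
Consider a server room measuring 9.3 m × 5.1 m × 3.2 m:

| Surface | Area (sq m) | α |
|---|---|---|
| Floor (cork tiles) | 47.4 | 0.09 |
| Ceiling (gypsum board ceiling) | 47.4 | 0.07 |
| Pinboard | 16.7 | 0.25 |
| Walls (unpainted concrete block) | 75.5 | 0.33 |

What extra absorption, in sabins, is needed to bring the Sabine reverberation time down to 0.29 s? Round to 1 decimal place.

A₁ = Σ Sᵢαᵢ = 47.4*0.09 + 47.4*0.07 + 16.7*0.25 + 75.5*0.33 = 36.674 sabins.
Target A₂ = 0.161·151.776/0.29 = 84.262 sabins (V = 151.776 m³).
Shortfall: 84.262 − 36.674 = 47.6 sabins.

47.6 sabins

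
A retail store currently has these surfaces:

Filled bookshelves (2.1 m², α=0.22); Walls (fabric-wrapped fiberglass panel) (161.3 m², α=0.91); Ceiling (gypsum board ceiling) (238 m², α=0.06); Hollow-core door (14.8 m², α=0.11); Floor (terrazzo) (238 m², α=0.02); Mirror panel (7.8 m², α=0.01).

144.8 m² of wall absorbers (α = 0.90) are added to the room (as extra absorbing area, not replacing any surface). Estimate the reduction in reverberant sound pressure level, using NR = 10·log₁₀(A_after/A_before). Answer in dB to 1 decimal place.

2.5 dB

A_before = Σ Sᵢαᵢ = 2.1·0.22 + 161.3·0.91 + 238·0.06 + 14.8·0.11 + 238·0.02 + 7.8·0.01 = 167.991 sabins.
Treatment contributes 144.8·0.90 = 130.320 sabins.
A_after = 167.991 + 130.320 = 298.311 sabins.
NR = 10·log₁₀(298.311/167.991) = 2.5 dB.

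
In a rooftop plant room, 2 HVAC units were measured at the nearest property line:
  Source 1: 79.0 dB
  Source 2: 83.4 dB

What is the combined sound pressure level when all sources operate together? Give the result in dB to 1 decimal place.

Σ 10^(Lᵢ/10) = 2.982e+08.
L_total = 10·log₁₀(2.982e+08) = 84.7 dB.

84.7 dB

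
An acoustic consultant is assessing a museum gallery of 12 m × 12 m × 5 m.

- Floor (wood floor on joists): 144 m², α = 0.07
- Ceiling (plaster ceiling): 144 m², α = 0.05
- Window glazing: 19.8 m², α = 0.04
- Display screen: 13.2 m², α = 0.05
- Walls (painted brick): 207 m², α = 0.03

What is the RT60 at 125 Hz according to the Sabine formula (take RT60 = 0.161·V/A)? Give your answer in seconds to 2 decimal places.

Summing Sᵢαᵢ: 10.080 + 7.200 + 0.792 + 0.660 + 6.210 → A = 24.942 sabins.
Room volume: 720 m³.
T = 0.161 V/A = 0.161·720/24.942 = 4.65 s.

4.65 s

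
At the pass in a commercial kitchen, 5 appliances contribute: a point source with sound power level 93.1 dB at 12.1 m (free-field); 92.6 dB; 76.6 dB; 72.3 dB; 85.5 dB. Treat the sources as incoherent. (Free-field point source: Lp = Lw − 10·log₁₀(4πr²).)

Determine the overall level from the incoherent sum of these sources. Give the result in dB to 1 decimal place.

93.5 dB

Source at 12.1 m: Lp = 93.1 − 10·log₁₀(4π·12.1²) = 93.1 − 10·log₁₀(1839.842) = 60.5 dB.
Sum in the linear (power) domain: Σ 10^(Lᵢ/10) = 10^(60.5/10) + 10^(92.6/10) + 10^(76.6/10) + 10^(72.3/10) + 10^(85.5/10) = 2.238e+09.
Back to dB: 10·log₁₀ Σ = 93.5 dB.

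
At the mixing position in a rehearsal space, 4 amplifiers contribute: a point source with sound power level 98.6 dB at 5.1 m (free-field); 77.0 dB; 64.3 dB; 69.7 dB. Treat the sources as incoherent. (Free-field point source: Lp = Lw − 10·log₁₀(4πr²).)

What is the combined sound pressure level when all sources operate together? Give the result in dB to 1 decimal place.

79.3 dB

Source at 5.1 m: Lp = 98.6 − 10·log₁₀(4π·5.1²) = 98.6 − 10·log₁₀(326.851) = 73.5 dB.
Sum in the linear (power) domain: Σ 10^(Lᵢ/10) = 10^(73.5/10) + 10^(77.0/10) + 10^(64.3/10) + 10^(69.7/10) = 8.453e+07.
Combined level = 10 log₁₀(8.453e+07) = 79.3 dB.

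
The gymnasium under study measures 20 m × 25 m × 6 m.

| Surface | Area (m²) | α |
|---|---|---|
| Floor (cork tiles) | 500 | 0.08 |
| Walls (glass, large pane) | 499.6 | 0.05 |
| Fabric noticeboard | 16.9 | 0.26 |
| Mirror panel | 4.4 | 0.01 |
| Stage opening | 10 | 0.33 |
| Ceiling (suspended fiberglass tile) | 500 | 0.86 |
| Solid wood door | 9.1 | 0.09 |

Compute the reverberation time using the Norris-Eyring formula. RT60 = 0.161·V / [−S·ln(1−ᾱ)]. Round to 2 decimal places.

0.79 s

Total surface area S = 500 + 499.6 + 16.9 + 4.4 + 10 + 500 + 9.1 = 1540.0 m².
Σ(Sᵢαᵢ) = 500×0.08 + 499.6×0.05 + 16.9×0.26 + 4.4×0.01 + 10×0.33 + 500×0.86 + 9.1×0.09 = 503.537.
ᾱ = 503.537 / 1540.0 = 0.3270.
−S·ln(1−ᾱ) = −1540.0 × ln(1 − 0.3270) = 609.855.
V = 20 × 25 × 6 = 3000 m³.
RT60 = 0.161 × 3000 / 609.855 = 0.79 s.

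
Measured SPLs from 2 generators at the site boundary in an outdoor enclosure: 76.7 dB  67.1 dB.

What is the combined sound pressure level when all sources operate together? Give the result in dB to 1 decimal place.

77.2 dB

Converting to relative power and adding: 10^(76.7/10) + 10^(67.1/10) = 5.19e+07.
Combined level = 10 log₁₀(5.19e+07) = 77.2 dB.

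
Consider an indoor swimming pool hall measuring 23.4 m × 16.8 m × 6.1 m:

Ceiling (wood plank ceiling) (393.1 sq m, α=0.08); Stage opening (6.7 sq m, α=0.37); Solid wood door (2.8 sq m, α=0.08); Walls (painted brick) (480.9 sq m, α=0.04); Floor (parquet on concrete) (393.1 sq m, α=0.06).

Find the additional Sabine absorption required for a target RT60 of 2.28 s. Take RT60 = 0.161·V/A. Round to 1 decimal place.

92.4 sabins

Total absorption A₁ = 393.1·0.08 + 6.7·0.37 + 2.8·0.08 + 480.9·0.04 + 393.1·0.06
  = 31.448 + 2.479 + 0.224 + 19.236 + 23.586 = 76.973 sq m sabins.
For T = 2.28 s, need A₂ = 0.161·V/T = 0.161·2398.032/2.28 = 169.335 sabins.
ΔA = A₂ − A₁ = 169.335 − 76.973 = 92.4 sabins.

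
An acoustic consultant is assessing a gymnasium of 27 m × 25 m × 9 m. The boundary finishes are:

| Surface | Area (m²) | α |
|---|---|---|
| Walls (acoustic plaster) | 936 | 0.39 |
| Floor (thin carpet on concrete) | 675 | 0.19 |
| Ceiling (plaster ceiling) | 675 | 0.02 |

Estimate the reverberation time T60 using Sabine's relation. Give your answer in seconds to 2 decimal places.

1.93 seconds

Equivalent absorption area: A = 936·0.39 + 675·0.19 + 675·0.02 = 506.790 m².
V = 27·25·9 = 6075 m³.
T = 0.161 V/A = 0.161·6075/506.790 = 1.93 s.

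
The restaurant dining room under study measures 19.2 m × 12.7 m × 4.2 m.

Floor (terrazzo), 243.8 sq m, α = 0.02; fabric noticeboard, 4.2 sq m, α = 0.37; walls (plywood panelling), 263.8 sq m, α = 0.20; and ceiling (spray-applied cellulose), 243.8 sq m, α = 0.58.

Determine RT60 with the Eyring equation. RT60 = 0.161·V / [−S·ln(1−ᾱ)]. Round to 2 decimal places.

0.71 sec

Total surface area S = 243.8 + 4.2 + 263.8 + 243.8 = 755.6 sq m.
Σ(Sᵢαᵢ) = 243.8·0.02 + 4.2·0.37 + 263.8·0.20 + 243.8·0.58 = 200.594.
Mean coefficient ᾱ = A/S = 0.2655.
−S·ln(1−ᾱ) = −755.6 × ln(1 − 0.2655) = 233.152.
V = 19.2 × 12.7 × 4.2 = 1024.128 m³.
T = 0.161·V/[−S·ln(1−ᾱ)] = 0.161·1024.128/233.152 = 0.71 s.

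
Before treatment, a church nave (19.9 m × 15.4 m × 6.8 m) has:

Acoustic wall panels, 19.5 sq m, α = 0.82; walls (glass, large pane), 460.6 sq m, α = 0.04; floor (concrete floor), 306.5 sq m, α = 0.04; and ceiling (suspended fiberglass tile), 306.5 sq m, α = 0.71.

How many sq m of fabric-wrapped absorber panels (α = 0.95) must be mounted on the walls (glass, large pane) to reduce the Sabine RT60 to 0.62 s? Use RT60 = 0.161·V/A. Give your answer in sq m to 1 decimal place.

Total absorption A₁ = 19.5*0.82 + 460.6*0.04 + 306.5*0.04 + 306.5*0.71
  = 15.990 + 18.424 + 12.260 + 217.615 = 264.289 sq m sabins.
Required A₂ = 0.161·2083.928/0.62 = 541.149 sabins.
ΔA needed = 541.149 − 264.289 = 276.860 sabins.
Each sq m of panel replacing the walls (glass, large pane) adds (0.95 − 0.04) = 0.91 sabins.
Area = ΔA/Δα = 276.860/0.91 = 304.2 sq m.

304.2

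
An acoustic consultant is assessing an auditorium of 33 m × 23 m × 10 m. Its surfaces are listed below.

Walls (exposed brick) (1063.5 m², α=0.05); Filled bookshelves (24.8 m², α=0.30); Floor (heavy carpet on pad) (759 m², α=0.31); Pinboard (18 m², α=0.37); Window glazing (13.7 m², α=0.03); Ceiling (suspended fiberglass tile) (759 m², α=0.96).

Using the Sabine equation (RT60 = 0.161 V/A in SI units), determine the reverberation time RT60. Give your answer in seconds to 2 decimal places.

1.18 sec

Summing Sᵢαᵢ: 53.175 + 7.440 + 235.290 + 6.660 + 0.411 + 728.640 → A = 1031.616 sabins.
Room volume: 7590 m³.
T = 0.161 V/A = 0.161·7590/1031.616 = 1.18 s.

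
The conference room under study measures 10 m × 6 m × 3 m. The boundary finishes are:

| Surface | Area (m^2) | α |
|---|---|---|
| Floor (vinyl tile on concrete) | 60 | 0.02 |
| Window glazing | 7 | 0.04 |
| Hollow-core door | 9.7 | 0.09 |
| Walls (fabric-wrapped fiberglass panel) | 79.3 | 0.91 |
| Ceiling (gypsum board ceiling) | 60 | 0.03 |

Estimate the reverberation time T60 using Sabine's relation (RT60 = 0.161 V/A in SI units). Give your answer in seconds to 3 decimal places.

0.380 s

A = Σ Sᵢαᵢ = 60·0.02 + 7·0.04 + 9.7·0.09 + 79.3·0.91 + 60·0.03 = 76.316 sabins.
Volume V = 10 × 6 × 3 = 180 m³.
RT60 = 0.161 · V / A = 0.161 × 180 / 76.316 = 0.380 s.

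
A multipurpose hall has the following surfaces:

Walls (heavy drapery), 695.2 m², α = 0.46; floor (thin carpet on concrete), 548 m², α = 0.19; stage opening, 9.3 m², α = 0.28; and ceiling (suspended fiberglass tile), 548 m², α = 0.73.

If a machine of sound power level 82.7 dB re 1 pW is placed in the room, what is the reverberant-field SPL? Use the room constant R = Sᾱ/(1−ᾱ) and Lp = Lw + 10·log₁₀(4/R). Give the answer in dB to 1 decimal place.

56.9 dB

Σ(Sᵢαᵢ) = 695.2×0.46 + 548×0.19 + 9.3×0.28 + 548×0.73 = 826.556; total area S = 1800.5 m².
ᾱ = 0.4591, so room constant R = A/(1−ᾱ) = 1528.112 m².
Lp = Lw + 10 log₁₀(4/R) = 82.7 -25.82 = 56.9 dB.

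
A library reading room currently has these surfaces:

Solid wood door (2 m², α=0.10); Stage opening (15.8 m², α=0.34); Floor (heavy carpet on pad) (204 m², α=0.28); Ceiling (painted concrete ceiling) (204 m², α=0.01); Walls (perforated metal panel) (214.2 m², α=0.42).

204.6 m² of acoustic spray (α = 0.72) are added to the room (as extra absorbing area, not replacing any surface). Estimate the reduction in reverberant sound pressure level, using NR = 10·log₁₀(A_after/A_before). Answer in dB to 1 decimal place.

2.9 dB

A_before = Σ Sᵢαᵢ = 2×0.10 + 15.8×0.34 + 204×0.28 + 204×0.01 + 214.2×0.42 = 154.696 sabins.
Treatment contributes 204.6·0.72 = 147.312 sabins.
New total A_after = 302.008 sabins.
NR = 10·log₁₀(302.008/154.696) = 2.9 dB.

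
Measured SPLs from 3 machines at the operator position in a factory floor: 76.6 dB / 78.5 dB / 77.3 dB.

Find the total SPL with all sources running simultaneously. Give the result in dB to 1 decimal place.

Sum in the linear (power) domain: Σ 10^(Lᵢ/10) = 10^(76.6/10) + 10^(78.5/10) + 10^(77.3/10) = 1.702e+08.
Combined level = 10 log₁₀(1.702e+08) = 82.3 dB.

82.3 dB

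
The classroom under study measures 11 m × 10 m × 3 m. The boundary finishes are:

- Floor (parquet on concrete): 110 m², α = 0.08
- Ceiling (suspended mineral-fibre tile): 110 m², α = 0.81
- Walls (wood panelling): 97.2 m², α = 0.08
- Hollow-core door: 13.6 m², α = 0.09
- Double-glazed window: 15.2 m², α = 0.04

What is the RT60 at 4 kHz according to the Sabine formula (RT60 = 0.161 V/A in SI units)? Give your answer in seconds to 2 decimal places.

0.49 s

A = Σ Sᵢαᵢ = 110·0.08 + 110·0.81 + 97.2·0.08 + 13.6·0.09 + 15.2·0.04 = 107.508 sabins.
Room volume: 330 m³.
T = 0.161 V/A = 0.161·330/107.508 = 0.49 s.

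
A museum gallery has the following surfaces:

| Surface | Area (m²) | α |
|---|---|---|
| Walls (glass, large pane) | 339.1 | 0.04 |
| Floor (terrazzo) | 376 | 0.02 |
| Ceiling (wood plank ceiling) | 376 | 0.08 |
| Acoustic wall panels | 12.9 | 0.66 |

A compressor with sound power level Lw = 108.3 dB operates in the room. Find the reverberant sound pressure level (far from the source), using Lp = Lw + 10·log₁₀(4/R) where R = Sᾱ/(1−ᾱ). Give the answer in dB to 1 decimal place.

96.3 dB

Σ(Sᵢαᵢ) = 339.1×0.04 + 376×0.02 + 376×0.08 + 12.9×0.66 = 59.678; total area S = 1104.0 m².
ᾱ = 59.678/1104.0 = 0.0541; R = Sᾱ/(1−ᾱ) = 59.678/(1−0.0541) = 63.091 m².
Lp = Lw + 10 log₁₀(4/R) = 108.3 -11.98 = 96.3 dB.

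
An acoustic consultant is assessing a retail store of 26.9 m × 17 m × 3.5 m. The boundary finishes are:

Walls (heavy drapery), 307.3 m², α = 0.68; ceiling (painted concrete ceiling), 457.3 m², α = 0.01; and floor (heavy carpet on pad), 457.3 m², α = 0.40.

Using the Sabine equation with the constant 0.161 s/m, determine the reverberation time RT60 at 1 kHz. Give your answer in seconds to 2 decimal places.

0.65 sec

Total absorption A = 307.3·0.68 + 457.3·0.01 + 457.3·0.40
  = 208.964 + 4.573 + 182.920 = 396.457 m² sabins.
Volume V = 26.9 × 17 × 3.5 = 1600.55 m³.
T = 0.161 V/A = 0.161·1600.55/396.457 = 0.65 s.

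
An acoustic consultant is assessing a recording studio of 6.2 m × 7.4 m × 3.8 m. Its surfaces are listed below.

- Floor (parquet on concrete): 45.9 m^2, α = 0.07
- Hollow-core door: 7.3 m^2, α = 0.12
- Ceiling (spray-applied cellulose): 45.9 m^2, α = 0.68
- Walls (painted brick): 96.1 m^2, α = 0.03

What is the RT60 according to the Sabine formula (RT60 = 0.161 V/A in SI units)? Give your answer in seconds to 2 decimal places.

0.74 s

Total absorption A = 45.9*0.07 + 7.3*0.12 + 45.9*0.68 + 96.1*0.03
  = 3.213 + 0.876 + 31.212 + 2.883 = 38.184 m^2 sabins.
V = 6.2·7.4·3.8 = 174.344 m³.
T = 0.161 V/A = 0.161·174.344/38.184 = 0.74 s.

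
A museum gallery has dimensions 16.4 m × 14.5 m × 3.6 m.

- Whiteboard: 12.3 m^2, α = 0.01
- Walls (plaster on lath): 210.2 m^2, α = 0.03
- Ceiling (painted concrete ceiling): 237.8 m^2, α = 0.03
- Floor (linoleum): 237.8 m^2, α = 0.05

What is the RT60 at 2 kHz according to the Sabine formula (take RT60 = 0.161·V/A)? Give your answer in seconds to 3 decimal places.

A = Σ Sᵢαᵢ = 12.3×0.01 + 210.2×0.03 + 237.8×0.03 + 237.8×0.05 = 25.453 sabins.
Volume V = 16.4 × 14.5 × 3.6 = 856.08 m³.
T = 0.161 V/A = 0.161·856.08/25.453 = 5.415 s.

5.415 seconds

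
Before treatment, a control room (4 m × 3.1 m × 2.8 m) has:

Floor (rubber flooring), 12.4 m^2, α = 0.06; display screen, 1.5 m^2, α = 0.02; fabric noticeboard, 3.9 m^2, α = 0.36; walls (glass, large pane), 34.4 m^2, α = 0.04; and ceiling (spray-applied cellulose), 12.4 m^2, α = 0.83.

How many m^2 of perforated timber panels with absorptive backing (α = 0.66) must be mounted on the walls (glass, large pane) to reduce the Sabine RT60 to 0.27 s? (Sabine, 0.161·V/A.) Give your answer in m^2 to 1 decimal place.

11.1

A₁ = Σ Sᵢαᵢ = 12.4·0.06 + 1.5·0.02 + 3.9·0.36 + 34.4·0.04 + 12.4·0.83 = 13.846 sabins.
Required A₂ = 0.161·34.72/0.27 = 20.703 sabins.
ΔA needed = 20.703 − 13.846 = 6.857 sabins.
Net gain per m^2: Δα = 0.66 − 0.04 = 0.62.
Area = ΔA/Δα = 6.857/0.62 = 11.1 m^2.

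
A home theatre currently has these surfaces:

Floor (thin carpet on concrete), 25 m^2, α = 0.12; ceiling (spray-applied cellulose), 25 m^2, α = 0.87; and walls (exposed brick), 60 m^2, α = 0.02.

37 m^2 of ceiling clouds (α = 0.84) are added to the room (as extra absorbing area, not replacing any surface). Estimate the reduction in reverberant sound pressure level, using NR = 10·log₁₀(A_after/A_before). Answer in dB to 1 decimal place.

Summing Sᵢαᵢ: 3.000 + 21.750 + 1.200 → A_before = 25.950 sabins.
Added absorption = 37 × 0.84 = 31.080 sabins.
New total A_after = 57.030 sabins.
NR = 10·log₁₀(57.030/25.950) = 3.4 dB.

3.4 dB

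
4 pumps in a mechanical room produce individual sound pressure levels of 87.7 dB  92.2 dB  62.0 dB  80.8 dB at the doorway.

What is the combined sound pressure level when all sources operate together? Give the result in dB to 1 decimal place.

Σ 10^(Lᵢ/10) = 2.37e+09.
L_total = 10·log₁₀(2.37e+09) = 93.7 dB.

93.7 dB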